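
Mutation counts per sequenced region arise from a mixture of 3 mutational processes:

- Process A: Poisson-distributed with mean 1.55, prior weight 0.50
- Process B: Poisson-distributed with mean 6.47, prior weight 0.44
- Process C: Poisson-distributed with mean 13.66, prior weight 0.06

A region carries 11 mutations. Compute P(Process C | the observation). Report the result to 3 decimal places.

0.276

By Bayes' theorem, P(k | x) = w_k f_k(x) / Σ_j w_j f_j(x).
Component likelihoods at x = 11 mutations:
  f_A = 6.59685e-07
  f_B = 0.032278
  f_C = 0.0904356
Weight by the priors:
  w_A·f_A = 0.50 × 6.59685e-07 = 3.29842e-07
  w_B·f_B = 0.44 × 0.032278 = 0.0142023
  w_C·f_C = 0.06 × 0.0904356 = 0.00542614
Marginal: 3.29842e-07 + 0.0142023 + 0.00542614 = 0.0196288
So the posterior for Process C is 0.00542614 / 0.0196288 ≈ 0.276.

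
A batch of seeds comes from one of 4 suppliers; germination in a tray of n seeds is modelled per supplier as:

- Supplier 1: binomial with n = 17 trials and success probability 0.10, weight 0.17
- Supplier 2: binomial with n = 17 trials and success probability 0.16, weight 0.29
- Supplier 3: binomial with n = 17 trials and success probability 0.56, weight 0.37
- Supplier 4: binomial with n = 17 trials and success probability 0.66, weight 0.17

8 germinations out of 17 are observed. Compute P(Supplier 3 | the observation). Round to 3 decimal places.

By Bayes' theorem, P(k | x) = π_k f_k(x) / Σ_j π_j f_j(x).
Evaluate each component's likelihood at the observed value:
  p_1 = C(17,8)·0.10^8·0.90^9 = 24310·1e-08·0.38742 = 9.41819e-05
  p_2 = C(17,8)·0.16^8·0.84^9 = 24310·4.29497e-07·0.208216 = 0.00217399
  p_3 = C(17,8)·0.56^8·0.44^9 = 24310·0.00967173·0.000618122 = 0.145333
  p_4 = C(17,8)·0.66^8·0.34^9 = 24310·0.0360041·6.0717e-05 = 0.0531431
Weight by the priors:
  π_1·p_1 = 0.17 × 9.41819e-05 = 1.60109e-05
  π_2·p_2 = 0.29 × 0.00217399 = 0.000630458
  π_3·p_3 = 0.37 × 0.145333 = 0.0537731
  π_4·p_4 = 0.17 × 0.0531431 = 0.00903432
Denominator: 1.60109e-05 + 0.000630458 + 0.0537731 + 0.00903432 = 0.0634539
P(Supplier 3 | 8 germinations out of 17) ≈ 0.847

0.847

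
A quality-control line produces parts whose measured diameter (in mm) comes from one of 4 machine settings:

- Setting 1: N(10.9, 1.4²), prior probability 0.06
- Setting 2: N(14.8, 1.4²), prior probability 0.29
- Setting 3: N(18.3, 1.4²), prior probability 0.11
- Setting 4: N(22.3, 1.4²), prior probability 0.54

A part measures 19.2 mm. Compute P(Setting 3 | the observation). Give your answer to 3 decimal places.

Apply Bayes' rule: the posterior for each component is proportional to its prior times its likelihood at x.
Component likelihoods at x = 19.2 mm:
  f_1 = 6.64507e-09
  f_2 = 0.00204126
  f_3 = 0.231762
  f_4 = 0.0245525
Unnormalised posteriors:
  π_1·f_1 = 0.06 × 6.64507e-09 = 3.98704e-10
  π_2·f_2 = 0.29 × 0.00204126 = 0.000591966
  π_3·f_3 = 0.11 × 0.231762 = 0.0254938
  π_4·f_4 = 0.54 × 0.0245525 = 0.0132584
Denominator: 3.98704e-10 + 0.000591966 + 0.0254938 + 0.0132584 = 0.0393442
P(Setting 3 | data) ≈ 0.648

0.648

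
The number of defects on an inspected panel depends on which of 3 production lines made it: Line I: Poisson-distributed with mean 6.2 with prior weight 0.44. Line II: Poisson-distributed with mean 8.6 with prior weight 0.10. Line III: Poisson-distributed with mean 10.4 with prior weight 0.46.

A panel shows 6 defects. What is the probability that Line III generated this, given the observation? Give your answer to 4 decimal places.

0.2334

Apply Bayes' rule: the posterior for each component is proportional to its prior times its likelihood at x.
Poisson probabilities:
  f_I = e^(−6.2)·6.2^6/6! = 0.1601
  f_II = e^(−8.6)·8.6^6/6! = 0.103449
  f_III = e^(−10.4)·10.4^6/6! = 0.0534817
Multiply by the mixture weights:
  P(Z=I)·f_I = 0.44 × 0.1601 = 0.0704441
  P(Z=II)·f_II = 0.10 × 0.103449 = 0.0103449
  P(Z=III)·f_III = 0.46 × 0.0534817 = 0.0246016
Marginal: 0.0704441 + 0.0103449 + 0.0246016 = 0.105391
P(Line III | x) = 0.0246016 / 0.105391 ≈ 0.2334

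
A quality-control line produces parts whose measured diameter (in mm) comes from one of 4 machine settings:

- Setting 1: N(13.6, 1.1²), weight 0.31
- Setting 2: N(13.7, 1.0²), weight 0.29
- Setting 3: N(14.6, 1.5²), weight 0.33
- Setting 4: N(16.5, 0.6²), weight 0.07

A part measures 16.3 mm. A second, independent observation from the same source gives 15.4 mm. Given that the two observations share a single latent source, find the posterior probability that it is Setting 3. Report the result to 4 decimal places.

0.6266

Apply Bayes' rule: the posterior for each component is proportional to its prior times its likelihood at x.
Since both observations come from the same component, the likelihood for component k is f_k(x₁)·f_k(x₂).
  L_1 = [0.0178341] × [0.0950748] = 0.00169557
  L_2 = [0.013583] × [0.0940491] = 0.00127747
  L_3 = [0.139928] × [0.230703] = 0.0322818
  L_4 = [0.628972] × [0.123852] = 0.0778994
Prior × likelihood for each component:
  P(Z=1)·L_1 = 0.31 × 0.00169557 = 0.000525626
  P(Z=2)·L_2 = 0.29 × 0.00127747 = 0.000370465
  P(Z=3)·L_3 = 0.33 × 0.0322818 = 0.010653
  P(Z=4)·L_4 = 0.07 × 0.0778994 = 0.00545296
Marginal: 0.000525626 + 0.000370465 + 0.010653 + 0.00545296 = 0.017002
P(Setting 3 | data) = 0.010653 / 0.017002 ≈ 0.6266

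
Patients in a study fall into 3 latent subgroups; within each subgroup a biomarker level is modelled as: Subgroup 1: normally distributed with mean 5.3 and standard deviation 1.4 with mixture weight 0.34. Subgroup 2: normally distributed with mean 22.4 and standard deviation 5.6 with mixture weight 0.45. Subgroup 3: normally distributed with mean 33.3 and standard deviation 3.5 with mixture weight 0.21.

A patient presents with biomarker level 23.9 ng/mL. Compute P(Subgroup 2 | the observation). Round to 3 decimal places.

Apply Bayes' rule: the posterior for each component is proportional to its prior times its likelihood at x.
Evaluate each component's likelihood at the observed value:
  p_1 = (1/(1.4·√(2π)))·exp(−(23.9−5.3)²/(2·1.4²)) = 0.284959·exp(-88.25510) = 1.33684e-39
  p_2 = (1/(5.6·√(2π)))·exp(−(23.9−22.4)²/(2·5.6²)) = 0.071240·exp(-0.03587) = 0.0687294
  p_3 = (1/(3.5·√(2π)))·exp(−(23.9−33.3)²/(2·3.5²)) = 0.113984·exp(-3.60653) = 0.00309418
Unnormalised posteriors:
  π_1·p_1 = 0.34 × 1.33684e-39 = 4.54524e-40
  π_2·p_2 = 0.45 × 0.0687294 = 0.0309282
  π_3·p_3 = 0.21 × 0.00309418 = 0.000649778
Normaliser: 4.54524e-40 + 0.0309282 + 0.000649778 = 0.031578
So the posterior for Subgroup 2 is 0.0309282 / 0.031578 ≈ 0.979.

0.979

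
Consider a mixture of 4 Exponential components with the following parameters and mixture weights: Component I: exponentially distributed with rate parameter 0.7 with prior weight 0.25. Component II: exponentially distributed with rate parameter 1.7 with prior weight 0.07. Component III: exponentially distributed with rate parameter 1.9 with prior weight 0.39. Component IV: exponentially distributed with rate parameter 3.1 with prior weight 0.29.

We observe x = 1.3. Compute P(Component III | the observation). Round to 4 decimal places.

0.3865

By Bayes' theorem, P(k | x) = w_k f_k(x) / Σ_j w_j f_j(x).
Evaluate each component's likelihood at the observed value:
  L_I = 0.7·e^(−0.7·1.3) = 0.7·e^(−0.9100) = 0.281767
  L_II = 1.7·e^(−1.7·1.3) = 1.7·e^(−2.2100) = 0.186491
  L_III = 1.9·e^(−1.9·1.3) = 1.9·e^(−2.4700) = 0.160711
  L_IV = 3.1·e^(−3.1·1.3) = 3.1·e^(−4.0300) = 0.0551004
Multiply by the mixture weights:
  w_I·L_I = 0.25 × 0.281767 = 0.0704417
  w_II·L_II = 0.07 × 0.186491 = 0.0130544
  w_III·L_III = 0.39 × 0.160711 = 0.0626774
  w_IV·L_IV = 0.29 × 0.0551004 = 0.0159791
Normaliser: 0.0704417 + 0.0130544 + 0.0626774 + 0.0159791 = 0.162153
P(Component III | 1.3) = 0.0626774 / 0.162153 ≈ 0.3865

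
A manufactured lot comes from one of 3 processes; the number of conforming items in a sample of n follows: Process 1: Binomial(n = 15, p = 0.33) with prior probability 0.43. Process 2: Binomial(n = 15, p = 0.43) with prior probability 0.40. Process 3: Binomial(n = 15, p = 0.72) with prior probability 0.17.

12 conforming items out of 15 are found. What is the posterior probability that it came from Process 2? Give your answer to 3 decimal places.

P(component k | x) = π_k·f_k(x) / marginal(x), where marginal(x) = Σ_j π_j·f_j(x).
Binomial probabilities:
  p_1 = C(15,12)·0.33^12·0.67^3 = 455·1.66789e-06·0.300763 = 0.000228246
  p_2 = C(15,12)·0.43^12·0.57^3 = 455·3.99596e-05·0.185193 = 0.00336711
  p_3 = C(15,12)·0.72^12·0.28^3 = 455·0.0194084·0.021952 = 0.193854
Unnormalised posteriors:
  π_1·p_1 = 0.43 × 0.000228246 = 9.81458e-05
  π_2·p_2 = 0.40 × 0.00336711 = 0.00134684
  π_3·p_3 = 0.17 × 0.193854 = 0.0329552
Normaliser: 9.81458e-05 + 0.00134684 + 0.0329552 = 0.0344002
P(Process 2 | data) ≈ 0.039

0.039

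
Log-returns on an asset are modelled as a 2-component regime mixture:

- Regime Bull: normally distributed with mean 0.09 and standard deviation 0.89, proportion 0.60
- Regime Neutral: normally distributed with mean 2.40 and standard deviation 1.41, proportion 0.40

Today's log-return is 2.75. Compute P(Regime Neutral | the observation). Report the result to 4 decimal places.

P(component k | x) = w_k·f_k(x) / marginal(x), where marginal(x) = Σ_j w_j·f_j(x).
Normal densities:
  p_Bull = 0.00514999
  p_Neutral = 0.274354
Prior × likelihood for each component:
  w_Bull·p_Bull = 0.60 × 0.00514999 = 0.00309
  w_Neutral·p_Neutral = 0.40 × 0.274354 = 0.109742
Normaliser: 0.00309 + 0.109742 = 0.112832
Responsibility of Regime Neutral: 0.109742 / 0.112832 ≈ 0.9726

0.9726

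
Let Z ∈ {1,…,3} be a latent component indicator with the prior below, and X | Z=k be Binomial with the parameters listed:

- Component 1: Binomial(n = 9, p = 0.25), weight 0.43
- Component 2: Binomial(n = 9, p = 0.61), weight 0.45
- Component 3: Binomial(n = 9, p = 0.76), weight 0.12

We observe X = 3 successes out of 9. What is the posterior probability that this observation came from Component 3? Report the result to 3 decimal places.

0.006

Posterior ∝ prior × likelihood, so P(k | x) ∝ π_k f_k(x); normalise over all components.
Binomial probabilities:
  L_1 = 0.233597
  L_2 = 0.0670898
  L_3 = 0.00704673
Unnormalised posteriors:
  π_1·L_1 = 0.43 × 0.233597 = 0.100447
  π_2·L_2 = 0.45 × 0.0670898 = 0.0301904
  π_3·L_3 = 0.12 × 0.00704673 = 0.000845607
Evidence: 0.100447 + 0.0301904 + 0.000845607 = 0.131483
Responsibility of Component 3: 0.000845607 / 0.131483 ≈ 0.006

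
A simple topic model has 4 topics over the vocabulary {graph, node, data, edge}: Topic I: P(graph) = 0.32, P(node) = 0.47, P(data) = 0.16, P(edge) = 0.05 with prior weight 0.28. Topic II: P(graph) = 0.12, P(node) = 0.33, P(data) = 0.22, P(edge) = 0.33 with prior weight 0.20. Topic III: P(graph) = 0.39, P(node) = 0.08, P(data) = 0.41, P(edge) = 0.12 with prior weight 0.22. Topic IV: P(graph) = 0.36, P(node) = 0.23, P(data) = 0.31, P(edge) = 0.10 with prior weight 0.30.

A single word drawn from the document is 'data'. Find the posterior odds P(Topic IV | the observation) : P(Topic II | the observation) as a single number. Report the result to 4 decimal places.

The posterior odds equal the prior odds times the likelihood ratio: (w_i/w_j)·(f_i(x)/f_j(x)).
Component likelihoods at x = 'data':
  f_I = P(data | comp) = 0.16
  f_II = P(data | comp) = 0.22
  f_III = P(data | comp) = 0.41
  f_IV = P(data | comp) = 0.31
0.093 / 0.044 ≈ 2.1136

2.1136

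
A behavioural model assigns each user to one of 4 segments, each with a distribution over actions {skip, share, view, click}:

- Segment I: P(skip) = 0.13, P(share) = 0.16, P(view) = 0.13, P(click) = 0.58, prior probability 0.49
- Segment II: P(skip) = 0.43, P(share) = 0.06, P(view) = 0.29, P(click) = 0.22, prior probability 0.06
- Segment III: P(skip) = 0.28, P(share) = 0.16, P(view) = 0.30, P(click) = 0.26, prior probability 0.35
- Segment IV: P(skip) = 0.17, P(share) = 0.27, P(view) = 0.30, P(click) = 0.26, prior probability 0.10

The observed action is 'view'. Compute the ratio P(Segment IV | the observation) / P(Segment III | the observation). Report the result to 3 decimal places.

The posterior odds equal the prior odds times the likelihood ratio: (π_i/π_j)·(f_i(x)/f_j(x)).
Evaluate each component's likelihood at the observed value:
  L_I = P(view | comp) = 0.13
  L_II = P(view | comp) = 0.29
  L_III = P(view | comp) = 0.30
  L_IV = P(view | comp) = 0.30
0.03 / 0.105 ≈ 0.286

0.286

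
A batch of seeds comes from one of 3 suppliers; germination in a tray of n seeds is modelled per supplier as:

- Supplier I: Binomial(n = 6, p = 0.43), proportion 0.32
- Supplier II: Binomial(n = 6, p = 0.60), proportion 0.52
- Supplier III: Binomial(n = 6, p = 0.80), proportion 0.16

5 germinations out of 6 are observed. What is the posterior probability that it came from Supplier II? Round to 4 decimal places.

Apply Bayes' rule: the posterior for each component is proportional to its prior times its likelihood at x.
Evaluate each component's likelihood at the observed value:
  L_I = C(6,5)·0.43^5·0.57^1 = 6·0.0147008·0.57 = 0.0502769
  L_II = C(6,5)·0.60^5·0.40^1 = 6·0.07776·0.4 = 0.186624
  L_III = C(6,5)·0.80^5·0.20^1 = 6·0.32768·0.2 = 0.393216
Prior × likelihood for each component:
  π_I·L_I = 0.32 × 0.0502769 = 0.0160886
  π_II·L_II = 0.52 × 0.186624 = 0.0970445
  π_III·L_III = 0.16 × 0.393216 = 0.0629146
Sum: 0.0160886 + 0.0970445 + 0.0629146 = 0.176048
So the posterior for Supplier II is 0.0970445 / 0.176048 ≈ 0.5512.

0.5512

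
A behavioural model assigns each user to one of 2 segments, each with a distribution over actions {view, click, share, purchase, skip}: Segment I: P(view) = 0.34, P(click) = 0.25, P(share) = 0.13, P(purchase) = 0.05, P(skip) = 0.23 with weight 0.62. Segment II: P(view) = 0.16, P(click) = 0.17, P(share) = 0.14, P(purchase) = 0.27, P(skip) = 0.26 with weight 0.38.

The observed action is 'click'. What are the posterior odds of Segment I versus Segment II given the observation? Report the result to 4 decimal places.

2.3994

Only the two components matter; the odds are (w_i f_i(x)) / (w_j f_j(x)).
Categorical probabilities:
  L_I = 0.25
  L_II = 0.17
Posterior odds = (w_I·L_I) / (w_II·L_II) = (0.62·0.25) / (0.38·0.17) = 0.155 / 0.0646 ≈ 2.3994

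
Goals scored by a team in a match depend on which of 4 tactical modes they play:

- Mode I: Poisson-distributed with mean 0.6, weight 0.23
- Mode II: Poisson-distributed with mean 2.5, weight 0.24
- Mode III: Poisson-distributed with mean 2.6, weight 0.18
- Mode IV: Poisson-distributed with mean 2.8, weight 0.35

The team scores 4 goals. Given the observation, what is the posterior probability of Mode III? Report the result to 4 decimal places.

Posterior ∝ prior × likelihood, so P(k | x) ∝ P(Z=k) f_k(x); normalise over all components.
Poisson probabilities:
  L_I = e^(−0.6)·0.6^4/4! = 0.00296358
  L_II = e^(−2.5)·2.5^4/4! = 0.133602
  L_III = e^(−2.6)·2.6^4/4! = 0.141422
  L_IV = e^(−2.8)·2.8^4/4! = 0.155739
Multiply by the mixture weights:
  P(Z=I)·L_I = 0.23 × 0.00296358 = 0.000681624
  P(Z=II)·L_II = 0.24 × 0.133602 = 0.0320645
  P(Z=III)·L_III = 0.18 × 0.141422 = 0.0254559
  P(Z=IV)·L_IV = 0.35 × 0.155739 = 0.0545085
Evidence: 0.000681624 + 0.0320645 + 0.0254559 + 0.0545085 = 0.112711
P(Mode III | data) ≈ 0.2259

0.2259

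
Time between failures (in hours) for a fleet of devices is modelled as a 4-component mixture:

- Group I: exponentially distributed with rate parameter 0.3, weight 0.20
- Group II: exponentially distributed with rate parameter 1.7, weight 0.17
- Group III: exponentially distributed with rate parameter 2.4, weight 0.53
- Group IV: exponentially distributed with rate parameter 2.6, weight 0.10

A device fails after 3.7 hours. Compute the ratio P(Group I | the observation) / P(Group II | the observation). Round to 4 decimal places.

36.8892

Since P(k|x) ∝ π_k f_k(x), the posterior odds are π_i f_i(x) / (π_j f_j(x)).
Component likelihoods at x = 3.7 hours:
  L_I = 0.0988677
  L_II = 0.00315309
  L_III = 0.000333946
  L_IV = 0.000172608
0.0197735 / 0.000536026 ≈ 36.8892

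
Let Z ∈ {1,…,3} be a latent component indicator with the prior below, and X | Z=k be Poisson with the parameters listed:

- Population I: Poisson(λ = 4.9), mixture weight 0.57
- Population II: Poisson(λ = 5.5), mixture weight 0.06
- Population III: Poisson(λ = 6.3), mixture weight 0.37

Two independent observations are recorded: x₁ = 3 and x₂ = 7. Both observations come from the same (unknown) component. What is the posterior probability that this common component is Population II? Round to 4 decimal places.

P(component k | x) = w_k·f_k(x) / marginal(x), where marginal(x) = Σ_j w_j·f_j(x).
Since both observations come from the same component, the likelihood for component k is f_k(x₁)·f_k(x₂).
  p_I = [0.146014] × [0.100207] = 0.0146316
  p_II = [0.113323] × [0.123449] = 0.0139896
  p_III = [0.0765271] × [0.143515] = 0.0109828
Prior × likelihood for each component:
  w_I·p_I = 0.57 × 0.0146316 = 0.00834004
  w_II·p_II = 0.06 × 0.0139896 = 0.000839377
  w_III·p_III = 0.37 × 0.0109828 = 0.00406364
Marginal: 0.00834004 + 0.000839377 + 0.00406364 = 0.0132431
P(Population II | x₁, x₂) = 0.000839377 / 0.0132431 ≈ 0.0634

0.0634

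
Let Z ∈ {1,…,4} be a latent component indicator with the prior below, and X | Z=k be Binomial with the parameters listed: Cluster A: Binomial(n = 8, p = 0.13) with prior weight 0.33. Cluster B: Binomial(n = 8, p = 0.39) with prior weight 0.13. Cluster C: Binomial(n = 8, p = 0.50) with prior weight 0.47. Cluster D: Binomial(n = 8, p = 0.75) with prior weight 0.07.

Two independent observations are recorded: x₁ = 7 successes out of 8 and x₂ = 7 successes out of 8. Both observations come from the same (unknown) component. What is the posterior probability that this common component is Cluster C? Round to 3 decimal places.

0.084

By Bayes' theorem, P(k | x) = π_k f_k(x) / Σ_j π_j f_j(x).
Since both observations come from the same component, the likelihood for component k is f_k(x₁)·f_k(x₂).
  f_A = [C(8,7)·0.13^7·0.87^1 = 8·6.27485e-07·0.87 = 4.3673e-06] × [4.3673e-06] = 1.90733e-11
  f_B = [C(8,7)·0.39^7·0.61^1 = 8·0.00137231·0.61 = 0.00669687] × [0.00669687] = 4.48481e-05
  f_C = [C(8,7)·0.50^7·0.50^1 = 8·0.0078125·0.5 = 0.03125] × [0.03125] = 0.000976562
  f_D = [C(8,7)·0.75^7·0.25^1 = 8·0.133484·0.25 = 0.266968] × [0.266968] = 0.0712718
Prior × likelihood for each component:
  π_A·f_A = 0.33 × 1.90733e-11 = 6.29418e-12
  π_B·f_B = 0.13 × 4.48481e-05 = 5.83025e-06
  π_C·f_C = 0.47 × 0.000976562 = 0.000458984
  π_D·f_D = 0.07 × 0.0712718 = 0.00498903
Sum: 6.29418e-12 + 5.83025e-06 + 0.000458984 + 0.00498903 = 0.00545384
P(Cluster C | data) ≈ 0.084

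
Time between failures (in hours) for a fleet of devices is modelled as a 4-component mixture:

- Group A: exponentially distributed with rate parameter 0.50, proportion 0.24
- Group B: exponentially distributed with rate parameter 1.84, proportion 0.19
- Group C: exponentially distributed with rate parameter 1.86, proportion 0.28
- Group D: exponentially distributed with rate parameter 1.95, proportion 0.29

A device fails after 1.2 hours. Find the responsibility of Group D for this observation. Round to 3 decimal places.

The responsibility of component k is π_k f_k(x) divided by Σ_j π_j f_j(x).
Exponential densities:
  p_A = 0.50·e^(−0.50·1.2) = 0.50·e^(−0.6000) = 0.274406
  p_B = 1.84·e^(−1.84·1.2) = 1.84·e^(−2.2080) = 0.202253
  p_C = 1.86·e^(−1.86·1.2) = 1.86·e^(−2.2320) = 0.199603
  p_D = 1.95·e^(−1.95·1.2) = 1.95·e^(−2.3400) = 0.187839
Multiply by the mixture weights:
  π_A·p_A = 0.24 × 0.274406 = 0.0658574
  π_B·p_B = 0.19 × 0.202253 = 0.0384281
  π_C·p_C = 0.28 × 0.199603 = 0.0558889
  π_D·p_D = 0.29 × 0.187839 = 0.0544733
Marginal: 0.0658574 + 0.0384281 + 0.0558889 + 0.0544733 = 0.214648
Responsibility of Group D: 0.0544733 / 0.214648 ≈ 0.254

0.254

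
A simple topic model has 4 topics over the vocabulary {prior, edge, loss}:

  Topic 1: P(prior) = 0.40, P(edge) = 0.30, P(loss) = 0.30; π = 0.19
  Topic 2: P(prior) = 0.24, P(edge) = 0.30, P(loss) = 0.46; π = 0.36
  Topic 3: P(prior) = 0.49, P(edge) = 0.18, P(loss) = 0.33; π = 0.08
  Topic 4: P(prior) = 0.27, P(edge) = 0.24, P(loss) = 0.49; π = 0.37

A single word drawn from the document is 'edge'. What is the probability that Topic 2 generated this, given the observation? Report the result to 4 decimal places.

0.4027

Posterior ∝ prior × likelihood, so P(k | x) ∝ π_k f_k(x); normalise over all components.
Categorical probabilities:
  L_1 = P(edge | comp) = 0.30
  L_2 = P(edge | comp) = 0.30
  L_3 = P(edge | comp) = 0.18
  L_4 = P(edge | comp) = 0.24
Weight by the priors:
  π_1·L_1 = 0.19 × 0.3 = 0.057
  π_2·L_2 = 0.36 × 0.3 = 0.108
  π_3·L_3 = 0.08 × 0.18 = 0.0144
  π_4·L_4 = 0.37 × 0.24 = 0.0888
Evidence: 0.057 + 0.108 + 0.0144 + 0.0888 = 0.2682
P(Topic 2 | the observation) = 0.108 / 0.2682 ≈ 0.4027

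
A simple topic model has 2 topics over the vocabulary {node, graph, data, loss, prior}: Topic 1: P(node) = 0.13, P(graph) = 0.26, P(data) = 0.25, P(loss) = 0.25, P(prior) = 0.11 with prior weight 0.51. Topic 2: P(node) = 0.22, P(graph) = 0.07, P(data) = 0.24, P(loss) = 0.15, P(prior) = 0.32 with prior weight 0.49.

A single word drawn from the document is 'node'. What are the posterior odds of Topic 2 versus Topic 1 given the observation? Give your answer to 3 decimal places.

Since P(k|x) ∝ π_k f_k(x), the posterior odds are π_i f_i(x) / (π_j f_j(x)).
Evaluate each component's likelihood at the observed value:
  L_1 = 0.13
  L_2 = 0.22
Posterior odds = (π_2·L_2) / (π_1·L_1) = (0.49·0.22) / (0.51·0.13) = 0.1078 / 0.0663 ≈ 1.626

1.626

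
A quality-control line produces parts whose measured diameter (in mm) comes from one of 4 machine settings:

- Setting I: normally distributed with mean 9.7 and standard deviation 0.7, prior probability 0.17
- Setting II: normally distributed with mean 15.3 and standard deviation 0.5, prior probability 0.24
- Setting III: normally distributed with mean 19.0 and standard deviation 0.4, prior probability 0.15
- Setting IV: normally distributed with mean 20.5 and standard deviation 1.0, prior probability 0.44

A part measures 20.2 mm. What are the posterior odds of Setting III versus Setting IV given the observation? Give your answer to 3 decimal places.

Since P(k|x) ∝ π_k f_k(x), the posterior odds are π_i f_i(x) / (π_j f_j(x)).
Normal densities:
  L_I = 7.90101e-50
  L_II = 1.1146e-21
  L_III = 0.0110796
  L_IV = 0.381388
Odds = (0.15/0.44) × (0.0110796/0.381388) = 0.340909 × 0.0290508 ≈ 0.010

0.010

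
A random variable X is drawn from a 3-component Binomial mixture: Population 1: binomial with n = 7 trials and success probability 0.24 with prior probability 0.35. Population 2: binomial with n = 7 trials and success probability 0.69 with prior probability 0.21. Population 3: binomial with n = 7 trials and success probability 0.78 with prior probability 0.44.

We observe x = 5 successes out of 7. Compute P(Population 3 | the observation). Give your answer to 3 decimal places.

P(component k | x) = π_k·f_k(x) / marginal(x), where marginal(x) = Σ_j π_j·f_j(x).
Component likelihoods at x = 5 successes out of 7:
  p_1 = 0.00965834
  p_2 = 0.315637
  p_3 = 0.293452
Unnormalised posteriors:
  π_1·p_1 = 0.35 × 0.00965834 = 0.00338042
  π_2·p_2 = 0.21 × 0.315637 = 0.0662838
  π_3·p_3 = 0.44 × 0.293452 = 0.129119
Marginal: 0.00338042 + 0.0662838 + 0.129119 = 0.198783
P(Population 3 | data) ≈ 0.650

0.650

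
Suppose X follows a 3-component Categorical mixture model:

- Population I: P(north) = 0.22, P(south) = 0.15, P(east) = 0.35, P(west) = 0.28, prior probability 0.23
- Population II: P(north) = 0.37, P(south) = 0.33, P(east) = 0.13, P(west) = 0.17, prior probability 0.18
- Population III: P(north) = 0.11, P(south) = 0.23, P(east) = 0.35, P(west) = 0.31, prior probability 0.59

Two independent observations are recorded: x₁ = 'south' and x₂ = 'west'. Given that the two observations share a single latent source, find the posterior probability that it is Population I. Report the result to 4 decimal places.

0.1562

Posterior ∝ prior × likelihood, so P(k | x) ∝ P(Z=k) f_k(x); normalise over all components.
Since both observations come from the same component, the likelihood for component k is f_k(x₁)·f_k(x₂).
  f_I = [P(south | comp) = 0.15] × [0.28] = 0.042
  f_II = [P(south | comp) = 0.33] × [0.17] = 0.0561
  f_III = [P(south | comp) = 0.23] × [0.31] = 0.0713
Prior × likelihood for each component:
  P(Z=I)·f_I = 0.23 × 0.042 = 0.00966
  P(Z=II)·f_II = 0.18 × 0.0561 = 0.010098
  P(Z=III)·f_III = 0.59 × 0.0713 = 0.042067
Normaliser: 0.00966 + 0.010098 + 0.042067 = 0.061825
So the posterior for Population I is 0.00966 / 0.061825 ≈ 0.1562.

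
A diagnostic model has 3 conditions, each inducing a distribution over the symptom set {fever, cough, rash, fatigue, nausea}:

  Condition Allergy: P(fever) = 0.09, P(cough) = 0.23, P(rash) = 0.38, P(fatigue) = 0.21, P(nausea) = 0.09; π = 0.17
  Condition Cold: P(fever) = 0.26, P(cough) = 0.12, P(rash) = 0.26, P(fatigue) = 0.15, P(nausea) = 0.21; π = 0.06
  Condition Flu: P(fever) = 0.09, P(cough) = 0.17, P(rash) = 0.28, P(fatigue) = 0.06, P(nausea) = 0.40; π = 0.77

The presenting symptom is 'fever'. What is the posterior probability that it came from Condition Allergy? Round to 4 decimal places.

The responsibility of component k is w_k f_k(x) divided by Σ_j w_j f_j(x).
Categorical probabilities:
  L_Allergy = 0.09
  L_Cold = 0.26
  L_Flu = 0.09
Multiply by the mixture weights:
  w_Allergy·L_Allergy = 0.17 × 0.09 = 0.0153
  w_Cold·L_Cold = 0.06 × 0.26 = 0.0156
  w_Flu·L_Flu = 0.77 × 0.09 = 0.0693
Marginal: 0.0153 + 0.0156 + 0.0693 = 0.1002
P(Condition Allergy | 'fever') ≈ 0.1527

0.1527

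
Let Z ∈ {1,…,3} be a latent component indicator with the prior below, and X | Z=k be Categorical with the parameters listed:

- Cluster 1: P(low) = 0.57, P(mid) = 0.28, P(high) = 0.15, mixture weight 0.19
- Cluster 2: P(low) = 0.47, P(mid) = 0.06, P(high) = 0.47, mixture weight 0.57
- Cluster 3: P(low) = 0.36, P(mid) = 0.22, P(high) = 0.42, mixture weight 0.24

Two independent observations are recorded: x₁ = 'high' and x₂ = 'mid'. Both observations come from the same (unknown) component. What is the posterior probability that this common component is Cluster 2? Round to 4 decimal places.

P(component k | x) = P(Z=k)·f_k(x) / marginal(x), where marginal(x) = Σ_j P(Z=j)·f_j(x).
Since both observations come from the same component, the likelihood for component k is f_k(x₁)·f_k(x₂).
  p_1 = [P(high | comp) = 0.15] × [0.28] = 0.042
  p_2 = [P(high | comp) = 0.47] × [0.06] = 0.0282
  p_3 = [P(high | comp) = 0.42] × [0.22] = 0.0924
Prior × likelihood for each component:
  P(Z=1)·p_1 = 0.19 × 0.042 = 0.00798
  P(Z=2)·p_2 = 0.57 × 0.0282 = 0.016074
  P(Z=3)·p_3 = 0.24 × 0.0924 = 0.022176
Evidence: 0.00798 + 0.016074 + 0.022176 = 0.04623
P(Cluster 2 | data) ≈ 0.3477

0.3477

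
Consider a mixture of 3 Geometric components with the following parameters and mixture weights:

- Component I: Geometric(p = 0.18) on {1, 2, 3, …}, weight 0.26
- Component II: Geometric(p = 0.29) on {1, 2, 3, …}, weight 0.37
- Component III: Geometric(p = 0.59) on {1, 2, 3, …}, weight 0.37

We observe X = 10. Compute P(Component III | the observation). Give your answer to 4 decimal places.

By Bayes' theorem, P(k | x) = π_k f_k(x) / Σ_j π_j f_j(x).
Component likelihoods at x = 10:
  L_I = 0.18·(1−0.18)^9 = 0.18·0.16762 = 0.0301715
  L_II = 0.29·(1−0.29)^9 = 0.29·0.0458485 = 0.0132961
  L_III = 0.59·(1−0.59)^9 = 0.59·0.000327382 = 0.000193155
Multiply by the mixture weights:
  π_I·L_I = 0.26 × 0.0301715 = 0.00784459
  π_II·L_II = 0.37 × 0.0132961 = 0.00491954
  π_III·L_III = 0.37 × 0.000193155 = 7.14675e-05
Normaliser: 0.00784459 + 0.00491954 + 7.14675e-05 = 0.0128356
So the posterior for Component III is 7.14675e-05 / 0.0128356 ≈ 0.0056.

0.0056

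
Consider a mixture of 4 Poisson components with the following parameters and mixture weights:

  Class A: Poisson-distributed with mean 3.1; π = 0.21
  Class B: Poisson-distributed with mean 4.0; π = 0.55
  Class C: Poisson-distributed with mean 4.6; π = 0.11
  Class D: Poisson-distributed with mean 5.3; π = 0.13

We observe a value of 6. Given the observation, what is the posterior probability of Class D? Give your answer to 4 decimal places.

P(component k | x) = π_k·f_k(x) / marginal(x), where marginal(x) = Σ_j π_j·f_j(x).
Evaluate each component's likelihood at the observed value:
  p_A = 0.0555296
  p_B = 0.104196
  p_C = 0.13227
  p_D = 0.15366
Unnormalised posteriors:
  π_A·p_A = 0.21 × 0.0555296 = 0.0116612
  π_B·p_B = 0.55 × 0.104196 = 0.0573076
  π_C·p_C = 0.11 × 0.13227 = 0.0145497
  π_D·p_D = 0.13 × 0.15366 = 0.0199759
Denominator: 0.0116612 + 0.0573076 + 0.0145497 + 0.0199759 = 0.103494
P(Class D | 6) = 0.0199759 / 0.103494 ≈ 0.1930

0.1930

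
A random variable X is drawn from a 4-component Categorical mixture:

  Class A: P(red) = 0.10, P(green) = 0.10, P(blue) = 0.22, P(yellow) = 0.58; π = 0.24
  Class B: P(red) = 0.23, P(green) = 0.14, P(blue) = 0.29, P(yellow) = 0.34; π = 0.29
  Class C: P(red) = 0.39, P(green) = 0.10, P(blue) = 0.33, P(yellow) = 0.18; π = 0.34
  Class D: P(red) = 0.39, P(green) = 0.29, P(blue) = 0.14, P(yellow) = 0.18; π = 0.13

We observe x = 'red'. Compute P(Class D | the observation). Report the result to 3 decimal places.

0.185

By Bayes' theorem, P(k | x) = P(Z=k) f_k(x) / Σ_j P(Z=j) f_j(x).
Categorical probabilities:
  f_A = 0.1
  f_B = 0.23
  f_C = 0.39
  f_D = 0.39
Prior × likelihood for each component:
  P(Z=A)·f_A = 0.24 × 0.1 = 0.024
  P(Z=B)·f_B = 0.29 × 0.23 = 0.0667
  P(Z=C)·f_C = 0.34 × 0.39 = 0.1326
  P(Z=D)·f_D = 0.13 × 0.39 = 0.0507
Evidence: 0.024 + 0.0667 + 0.1326 + 0.0507 = 0.274
So the posterior for Class D is 0.0507 / 0.274 ≈ 0.185.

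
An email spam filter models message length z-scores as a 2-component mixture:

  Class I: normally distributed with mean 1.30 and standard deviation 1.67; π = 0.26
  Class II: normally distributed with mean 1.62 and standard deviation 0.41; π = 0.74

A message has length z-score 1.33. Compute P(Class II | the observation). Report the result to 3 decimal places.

0.900

Apply Bayes' rule: the posterior for each component is proportional to its prior times its likelihood at x.
Component likelihoods at x = 1.33:
  p_I = (1/(1.67·√(2π)))·exp(−(1.33−1.30)²/(2·1.67²)) = 0.238888·exp(-0.00016) = 0.238849
  p_II = (1/(0.41·√(2π)))·exp(−(1.33−1.62)²/(2·0.41²)) = 0.973030·exp(-0.25015) = 0.757684
Weight by the priors:
  π_I·p_I = 0.26 × 0.238849 = 0.0621008
  π_II·p_II = 0.74 × 0.757684 = 0.560686
Denominator: 0.0621008 + 0.560686 = 0.622787
Responsibility of Class II: 0.560686 / 0.622787 ≈ 0.900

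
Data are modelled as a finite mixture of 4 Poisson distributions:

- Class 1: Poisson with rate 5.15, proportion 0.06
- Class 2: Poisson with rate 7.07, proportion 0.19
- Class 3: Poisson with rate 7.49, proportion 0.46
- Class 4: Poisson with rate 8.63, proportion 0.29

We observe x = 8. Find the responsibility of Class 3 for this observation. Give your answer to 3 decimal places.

0.478

Apply Bayes' rule: the posterior for each component is proportional to its prior times its likelihood at x.
Poisson probabilities:
  p_1 = e^(−5.15)·5.15^8/8! = 0.0711739
  p_2 = e^(−7.07)·7.07^8/8! = 0.131635
  p_3 = e^(−7.49)·7.49^8/8! = 0.137236
  p_4 = e^(−8.63)·8.63^8/8! = 0.136334
Multiply by the mixture weights:
  π_1·p_1 = 0.06 × 0.0711739 = 0.00427043
  π_2·p_2 = 0.19 × 0.131635 = 0.0250107
  π_3·p_3 = 0.46 × 0.137236 = 0.0631286
  π_4·p_4 = 0.29 × 0.136334 = 0.0395369
Denominator: 0.00427043 + 0.0250107 + 0.0631286 + 0.0395369 = 0.131947
So the posterior for Class 3 is 0.0631286 / 0.131947 ≈ 0.478.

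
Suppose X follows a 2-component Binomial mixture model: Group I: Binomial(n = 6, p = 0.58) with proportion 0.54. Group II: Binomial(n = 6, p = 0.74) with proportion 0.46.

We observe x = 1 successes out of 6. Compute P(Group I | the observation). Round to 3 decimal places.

0.910

Apply Bayes' rule: the posterior for each component is proportional to its prior times its likelihood at x.
Binomial probabilities:
  L_I = C(6,1)·0.58^1·0.42^5 = 6·0.58·0.0130691 = 0.0454805
  L_II = C(6,1)·0.74^1·0.26^5 = 6·0.74·0.00118814 = 0.00527533
Weight by the priors:
  π_I·L_I = 0.54 × 0.0454805 = 0.0245595
  π_II·L_II = 0.46 × 0.00527533 = 0.00242665
Evidence: 0.0245595 + 0.00242665 = 0.0269861
P(Group I | 1 successes out of 6) ≈ 0.910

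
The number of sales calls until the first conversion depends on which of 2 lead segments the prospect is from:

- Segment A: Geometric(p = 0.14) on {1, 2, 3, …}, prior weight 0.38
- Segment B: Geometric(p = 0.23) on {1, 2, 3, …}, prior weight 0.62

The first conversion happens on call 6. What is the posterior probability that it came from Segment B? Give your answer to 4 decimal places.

0.6067

Posterior ∝ prior × likelihood, so P(k | x) ∝ π_k f_k(x); normalise over all components.
Geometric probabilities:
  p_A = 0.14·(1−0.14)^5 = 0.14·0.470427 = 0.0658598
  p_B = 0.23·(1−0.23)^5 = 0.23·0.270678 = 0.062256
Prior × likelihood for each component:
  π_A·p_A = 0.38 × 0.0658598 = 0.0250267
  π_B·p_B = 0.62 × 0.062256 = 0.0385987
Normaliser: 0.0250267 + 0.0385987 = 0.0636255
P(Segment B | data) ≈ 0.6067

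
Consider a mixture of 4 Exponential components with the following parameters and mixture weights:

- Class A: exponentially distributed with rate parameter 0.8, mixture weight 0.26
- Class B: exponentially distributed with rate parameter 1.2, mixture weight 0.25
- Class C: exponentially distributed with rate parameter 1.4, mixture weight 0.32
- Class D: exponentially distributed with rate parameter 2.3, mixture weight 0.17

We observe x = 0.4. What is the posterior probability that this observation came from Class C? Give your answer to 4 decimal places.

0.3419

P(component k | x) = π_k·f_k(x) / marginal(x), where marginal(x) = Σ_j π_j·f_j(x).
Exponential densities:
  p_A = 0.580919
  p_B = 0.74254
  p_C = 0.799693
  p_D = 0.916594
Prior × likelihood for each component:
  π_A·p_A = 0.26 × 0.580919 = 0.151039
  π_B·p_B = 0.25 × 0.74254 = 0.185635
  π_C·p_C = 0.32 × 0.799693 = 0.255902
  π_D·p_D = 0.17 × 0.916594 = 0.155821
Marginal: 0.151039 + 0.185635 + 0.255902 + 0.155821 = 0.748397
P(Class C | x) ≈ 0.3419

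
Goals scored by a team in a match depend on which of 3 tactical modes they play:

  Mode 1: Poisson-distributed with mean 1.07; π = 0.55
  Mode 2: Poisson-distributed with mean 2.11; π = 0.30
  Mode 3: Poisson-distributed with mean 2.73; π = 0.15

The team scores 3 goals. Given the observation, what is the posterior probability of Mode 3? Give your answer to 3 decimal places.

P(component k | x) = π_k·f_k(x) / marginal(x), where marginal(x) = Σ_j π_j·f_j(x).
Component likelihoods at x = 3 goals:
  p_1 = 0.0700334
  p_2 = 0.189817
  p_3 = 0.221163
Prior × likelihood for each component:
  π_1·p_1 = 0.55 × 0.0700334 = 0.0385184
  π_2·p_2 = 0.30 × 0.189817 = 0.0569451
  π_3·p_3 = 0.15 × 0.221163 = 0.0331745
Normaliser: 0.0385184 + 0.0569451 + 0.0331745 = 0.128638
P(Mode 3 | the observation) = 0.0331745 / 0.128638 ≈ 0.258

0.258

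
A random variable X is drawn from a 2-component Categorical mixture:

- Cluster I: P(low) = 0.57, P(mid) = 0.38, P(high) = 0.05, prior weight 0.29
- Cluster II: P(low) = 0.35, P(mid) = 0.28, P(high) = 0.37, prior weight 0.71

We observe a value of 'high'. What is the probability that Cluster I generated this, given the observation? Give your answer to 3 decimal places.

0.052

The responsibility of component k is π_k f_k(x) divided by Σ_j π_j f_j(x).
Component likelihoods at x = 'high':
  p_I = P(high | comp) = 0.05
  p_II = P(high | comp) = 0.37
Prior × likelihood for each component:
  π_I·p_I = 0.29 × 0.05 = 0.0145
  π_II·p_II = 0.71 × 0.37 = 0.2627
Normaliser: 0.0145 + 0.2627 = 0.2772
Responsibility of Cluster I: 0.0145 / 0.2772 ≈ 0.052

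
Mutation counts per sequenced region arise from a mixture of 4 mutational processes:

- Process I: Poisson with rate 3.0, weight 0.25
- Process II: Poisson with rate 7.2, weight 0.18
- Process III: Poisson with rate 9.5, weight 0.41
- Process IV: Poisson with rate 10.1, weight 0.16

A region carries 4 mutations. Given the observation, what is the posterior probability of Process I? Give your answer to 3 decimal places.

P(component k | x) = π_k·f_k(x) / marginal(x), where marginal(x) = Σ_j π_j·f_j(x).
Component likelihoods at x = 4 mutations:
  L_I = e^(−3.0)·3.0^4/4! = 0.168031
  L_II = e^(−7.2)·7.2^4/4! = 0.0835985
  L_III = e^(−9.5)·9.5^4/4! = 0.025403
  L_IV = e^(−10.1)·10.1^4/4! = 0.0178115
Prior × likelihood for each component:
  π_I·L_I = 0.25 × 0.168031 = 0.0420078
  π_II·L_II = 0.18 × 0.0835985 = 0.0150477
  π_III·L_III = 0.41 × 0.025403 = 0.0104152
  π_IV·L_IV = 0.16 × 0.0178115 = 0.00284984
Sum: 0.0420078 + 0.0150477 + 0.0104152 + 0.00284984 = 0.0703206
P(Process I | 4 mutations) ≈ 0.597

0.597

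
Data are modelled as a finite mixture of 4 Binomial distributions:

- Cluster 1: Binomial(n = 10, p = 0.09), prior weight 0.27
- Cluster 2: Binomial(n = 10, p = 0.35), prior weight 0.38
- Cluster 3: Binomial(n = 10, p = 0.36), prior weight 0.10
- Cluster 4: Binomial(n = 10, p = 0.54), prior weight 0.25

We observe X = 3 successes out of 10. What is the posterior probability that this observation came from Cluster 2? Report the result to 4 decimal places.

P(component k | x) = w_k·f_k(x) / marginal(x), where marginal(x) = Σ_j w_j·f_j(x).
Binomial probabilities:
  p_1 = C(10,3)·0.09^3·0.91^7 = 120·0.000729·0.516761 = 0.0452063
  p_2 = C(10,3)·0.35^3·0.65^7 = 120·0.042875·0.0490223 = 0.25222
  p_3 = C(10,3)·0.36^3·0.64^7 = 120·0.046656·0.0439805 = 0.246234
  p_4 = C(10,3)·0.54^3·0.46^7 = 120·0.157464·0.00435818 = 0.0823507
Multiply by the mixture weights:
  w_1·p_1 = 0.27 × 0.0452063 = 0.0122057
  w_2·p_2 = 0.38 × 0.25222 = 0.0958435
  w_3·p_3 = 0.10 × 0.246234 = 0.0246234
  w_4·p_4 = 0.25 × 0.0823507 = 0.0205877
Marginal: 0.0122057 + 0.0958435 + 0.0246234 + 0.0205877 = 0.15326
P(Cluster 2 | data) = 0.0958435 / 0.15326 ≈ 0.6254

0.6254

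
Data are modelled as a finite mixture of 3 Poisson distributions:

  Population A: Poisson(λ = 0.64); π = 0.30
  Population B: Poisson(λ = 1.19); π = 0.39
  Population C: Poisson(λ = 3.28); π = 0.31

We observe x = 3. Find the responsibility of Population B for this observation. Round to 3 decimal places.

0.306

Posterior ∝ prior × likelihood, so P(k | x) ∝ P(Z=k) f_k(x); normalise over all components.
Poisson probabilities:
  f_A = e^(−0.64)·0.64^3/3! = 0.0230378
  f_B = e^(−1.19)·1.19^3/3! = 0.0854435
  f_C = e^(−3.28)·3.28^3/3! = 0.221302
Weight by the priors:
  P(Z=A)·f_A = 0.30 × 0.0230378 = 0.00691133
  P(Z=B)·f_B = 0.39 × 0.0854435 = 0.033323
  P(Z=C)·f_C = 0.31 × 0.221302 = 0.0686035
Marginal: 0.00691133 + 0.033323 + 0.0686035 = 0.108838
Responsibility of Population B: 0.033323 / 0.108838 ≈ 0.306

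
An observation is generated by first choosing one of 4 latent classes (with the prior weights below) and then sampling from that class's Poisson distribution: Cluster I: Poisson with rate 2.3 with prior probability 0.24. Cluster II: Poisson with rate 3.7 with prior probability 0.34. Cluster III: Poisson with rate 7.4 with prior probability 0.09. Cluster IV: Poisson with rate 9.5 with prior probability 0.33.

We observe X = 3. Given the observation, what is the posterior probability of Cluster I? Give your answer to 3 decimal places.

0.384

Apply Bayes' rule: the posterior for each component is proportional to its prior times its likelihood at x.
Component likelihoods at x = 3:
  f_I = 0.203308
  f_II = 0.20872
  f_III = 0.0412824
  f_IV = 0.010696
Weight by the priors:
  π_I·f_I = 0.24 × 0.203308 = 0.048794
  π_II·f_II = 0.34 × 0.20872 = 0.0709648
  π_III·f_III = 0.09 × 0.0412824 = 0.00371541
  π_IV·f_IV = 0.33 × 0.010696 = 0.00352968
Normaliser: 0.048794 + 0.0709648 + 0.00371541 + 0.00352968 = 0.127004
Responsibility of Cluster I: 0.048794 / 0.127004 ≈ 0.384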